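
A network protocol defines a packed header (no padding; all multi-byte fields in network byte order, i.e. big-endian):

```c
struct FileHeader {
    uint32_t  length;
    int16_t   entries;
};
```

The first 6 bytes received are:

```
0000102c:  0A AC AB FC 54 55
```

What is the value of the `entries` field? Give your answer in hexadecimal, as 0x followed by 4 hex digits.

0x5455

`entries` follows `length` (4 bytes), so it starts at byte offset 4 and occupies 2 bytes.
Bytes at offsets 4..5: 54 55.
Big-endian: lowest address holds the most-significant byte.
The bytes are already most-significant first: 0x5455.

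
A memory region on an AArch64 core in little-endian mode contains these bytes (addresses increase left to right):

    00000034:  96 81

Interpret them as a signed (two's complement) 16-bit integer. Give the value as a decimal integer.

Little-endian stores the least-significant byte at the lowest address.
Reassemble most-significant byte first: 81 96 → 0x8196.
Top bit is set, so as a signed 16-bit value this is 0x8196 − 2^16 = -32362.

-32362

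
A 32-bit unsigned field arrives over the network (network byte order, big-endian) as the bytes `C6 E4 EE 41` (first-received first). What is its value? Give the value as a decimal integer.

3336891969

Big-endian stores the most-significant byte at the lowest address.
The bytes are already most-significant first: 0xC6E4EE41.
0xC6E4EE41 = 3336891969.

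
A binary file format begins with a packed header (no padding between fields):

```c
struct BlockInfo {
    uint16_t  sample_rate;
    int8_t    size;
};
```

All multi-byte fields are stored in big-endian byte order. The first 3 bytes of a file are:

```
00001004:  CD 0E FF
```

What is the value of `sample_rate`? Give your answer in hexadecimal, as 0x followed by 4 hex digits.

0xCD0E

`sample_rate` is the first field, at byte offset 0, occupying 2 bytes.
Bytes at offsets 0..1: CD 0E.
Big-endian stores the most-significant byte at the lowest address.
The bytes are already most-significant first: 0xCD0E.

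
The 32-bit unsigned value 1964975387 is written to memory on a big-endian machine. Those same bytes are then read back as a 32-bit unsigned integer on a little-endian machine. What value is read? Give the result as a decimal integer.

1964975387 in 32-bit hexadecimal is 0x751F251B.
Stored big-endian, the bytes at ascending addresses are 75 1F 25 1B.
Read back as little-endian, the first byte is least significant, giving 0x1B251F75.
0x1B251F75 = 455417717.

455417717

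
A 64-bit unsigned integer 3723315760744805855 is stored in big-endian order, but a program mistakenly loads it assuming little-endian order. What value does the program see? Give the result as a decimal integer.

3723315760744805855 in 64-bit hexadecimal is 0x33ABDFF519CEB5DF.
Stored big-endian, the bytes at ascending addresses are 33 AB DF F5 19 CE B5 DF.
Read back as little-endian, the first byte is least significant, giving 0xDFB5CE19F5DFAB33.
0xDFB5CE19F5DFAB33 = 16120017052137138995.

16120017052137138995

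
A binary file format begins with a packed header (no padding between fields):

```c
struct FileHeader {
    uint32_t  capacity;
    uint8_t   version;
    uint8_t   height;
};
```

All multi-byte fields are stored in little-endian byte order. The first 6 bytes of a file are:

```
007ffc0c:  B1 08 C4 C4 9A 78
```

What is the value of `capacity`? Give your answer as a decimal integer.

3301181617

`capacity` is the first field, at byte offset 0, occupying 4 bytes.
Bytes at offsets 0..3: B1 08 C4 C4.
Little-endian: lowest address holds the least-significant byte.
Reassemble most-significant byte first: C4 C4 08 B1 → 0xC4C408B1.
0xC4C408B1 = 3301181617.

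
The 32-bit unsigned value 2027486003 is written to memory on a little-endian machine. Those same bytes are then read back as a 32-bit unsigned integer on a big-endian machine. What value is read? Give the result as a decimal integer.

2027486003 in 32-bit hexadecimal is 0x78D8FB33.
Stored little-endian, the bytes at ascending addresses are 33 FB D8 78.
Read back as big-endian, the last byte is least significant, giving 0x33FBD878.
0x33FBD878 = 872142968.

872142968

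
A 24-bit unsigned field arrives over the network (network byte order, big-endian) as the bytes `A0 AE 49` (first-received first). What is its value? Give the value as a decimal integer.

In big-endian order the high byte comes first in memory.
The bytes are already most-significant first: 0xA0AE49.
0xA0AE49 = 10530377.

10530377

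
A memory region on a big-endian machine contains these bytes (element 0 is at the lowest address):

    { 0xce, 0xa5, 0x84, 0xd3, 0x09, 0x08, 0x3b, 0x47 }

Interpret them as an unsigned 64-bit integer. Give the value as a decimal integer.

14890453784894913351

In big-endian order the high byte comes first in memory.
The bytes are already most-significant first: 0xCEA584D309083B47.
0xCEA584D309083B47 = 14890453784894913351.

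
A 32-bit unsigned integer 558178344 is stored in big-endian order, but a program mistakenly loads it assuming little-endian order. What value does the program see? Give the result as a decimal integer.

558178344 in 32-bit hexadecimal is 0x21452028.
Stored big-endian, the bytes at ascending addresses are 21 45 20 28.
Read back as little-endian, the first byte is least significant, giving 0x28204521.
0x28204521 = 673203489.

673203489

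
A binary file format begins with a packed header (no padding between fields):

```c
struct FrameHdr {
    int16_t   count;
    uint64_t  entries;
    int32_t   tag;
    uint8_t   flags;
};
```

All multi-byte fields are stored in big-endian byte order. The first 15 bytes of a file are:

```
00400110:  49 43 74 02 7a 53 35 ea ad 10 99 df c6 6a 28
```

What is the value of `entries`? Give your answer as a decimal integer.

`entries` follows `count` (2 bytes), so it starts at byte offset 2 and occupies 8 bytes.
Bytes at offsets 2..9: 74 02 7A 53 35 EA AD 10.
Big-endian stores the most-significant byte at the lowest address.
The bytes are already most-significant first: 0x74027A5335EAAD10.
0x74027A5335EAAD10 = 8359378356158508304.

8359378356158508304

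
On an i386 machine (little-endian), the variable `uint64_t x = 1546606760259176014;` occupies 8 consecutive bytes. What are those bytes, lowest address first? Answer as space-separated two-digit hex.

4E 46 77 78 A7 A6 76 15

1546606760259176014 in hexadecimal, padded to 64 bits, is 0x1576A6A77877464E.
Split into bytes (most-significant first): 15 76 A6 A7 78 77 46 4E.
In little-endian order the low byte comes first in memory.
So at ascending addresses the bytes are 4E 46 77 78 A7 A6 76 15.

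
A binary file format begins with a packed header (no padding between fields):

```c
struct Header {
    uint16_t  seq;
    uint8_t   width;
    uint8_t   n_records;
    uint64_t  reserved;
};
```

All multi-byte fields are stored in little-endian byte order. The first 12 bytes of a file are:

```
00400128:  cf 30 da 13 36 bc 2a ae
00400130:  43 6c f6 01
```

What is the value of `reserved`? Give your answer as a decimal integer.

`reserved` follows `seq` (2 B), `width` (1 B), `n_records` (1 B), so it starts at offset 2 + 1 + 1 = 4 and occupies 8 bytes.
Bytes at offsets 4..11: 36 BC 2A AE 43 6C F6 01.
In little-endian order the low byte comes first in memory.
Reassemble most-significant byte first: 01 F6 6C 43 AE 2A BC 36 → 0x01F66C43AE2ABC36.
0x01F66C43AE2ABC36 = 141419476249394230.

141419476249394230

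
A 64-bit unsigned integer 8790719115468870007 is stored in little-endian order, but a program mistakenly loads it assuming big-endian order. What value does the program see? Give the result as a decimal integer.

8790719115468870007 in 64-bit hexadecimal is 0x79FEE875D5C21177.
Stored little-endian, the bytes at ascending addresses are 77 11 C2 D5 75 E8 FE 79.
Read back as big-endian, the last byte is least significant, giving 0x7711C2D575E8FE79.
0x7711C2D575E8FE79 = 8579852987179531897.

8579852987179531897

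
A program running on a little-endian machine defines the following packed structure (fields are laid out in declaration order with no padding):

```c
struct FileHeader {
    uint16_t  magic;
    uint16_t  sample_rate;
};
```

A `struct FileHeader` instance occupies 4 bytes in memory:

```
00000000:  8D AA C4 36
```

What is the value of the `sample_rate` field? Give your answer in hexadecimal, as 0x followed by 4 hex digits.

0x36C4

`sample_rate` follows `magic` (2 bytes), so it starts at byte offset 2 and occupies 2 bytes.
Bytes at offsets 2..3: C4 36.
In little-endian order the low byte comes first in memory.
Reassemble most-significant byte first: 36 C4 → 0x36C4.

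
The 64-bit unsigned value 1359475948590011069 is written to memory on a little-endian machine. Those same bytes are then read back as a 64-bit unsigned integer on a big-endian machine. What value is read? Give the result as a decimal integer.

1359475948590011069 in 64-bit hexadecimal is 0x12DDD42C246512BD.
Stored little-endian, the bytes at ascending addresses are BD 12 65 24 2C D4 DD 12.
Read back as big-endian, the last byte is least significant, giving 0xBD1265242CD4DD12.
0xBD1265242CD4DD12 = 13624063028794547474.

13624063028794547474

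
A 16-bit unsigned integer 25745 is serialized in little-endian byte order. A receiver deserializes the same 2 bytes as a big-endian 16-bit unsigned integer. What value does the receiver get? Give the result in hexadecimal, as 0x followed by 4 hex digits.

25745 in 16-bit hexadecimal is 0x6491.
Stored little-endian, the bytes at ascending addresses are 91 64.
Read back as big-endian, the last byte is least significant, giving 0x9164.

0x9164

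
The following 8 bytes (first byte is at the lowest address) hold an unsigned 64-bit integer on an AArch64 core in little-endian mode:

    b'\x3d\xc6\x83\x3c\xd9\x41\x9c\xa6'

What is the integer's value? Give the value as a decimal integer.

Little-endian: lowest address holds the least-significant byte.
Reassemble most-significant byte first: A6 9C 41 D9 3C 83 C6 3D → 0xA69C41D93C83C63D.
0xA69C41D93C83C63D = 12005543107941877309.

12005543107941877309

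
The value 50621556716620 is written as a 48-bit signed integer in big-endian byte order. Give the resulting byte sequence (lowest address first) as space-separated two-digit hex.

2E 0A 3F E7 F4 4C

50621556716620 in hexadecimal, padded to 48 bits, is 0x2E0A3FE7F44C.
Split into bytes (most-significant first): 2E 0A 3F E7 F4 4C.
In big-endian order the high byte comes first in memory.
So the memory order matches the most-significant-first order: 2E 0A 3F E7 F4 4C.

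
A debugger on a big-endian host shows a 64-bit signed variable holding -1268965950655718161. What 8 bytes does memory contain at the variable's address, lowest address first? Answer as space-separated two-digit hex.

EE 63 BA 30 EF 19 9C EF

Two's complement of -1268965950655718161 in 64 bits: 1268965950655718161 = 0x119C45CF10E66311; invert → 0xEE63BA30EF199CEE; add 1 → 0xEE63BA30EF199CEF.
Split into bytes (most-significant first): EE 63 BA 30 EF 19 9C EF.
Big-endian: lowest address holds the most-significant byte.
So the memory order matches the most-significant-first order: EE 63 BA 30 EF 19 9C EF.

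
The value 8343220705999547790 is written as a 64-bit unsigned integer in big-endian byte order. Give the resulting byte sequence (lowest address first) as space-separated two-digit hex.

8343220705999547790 in hexadecimal, padded to 64 bits, is 0x73C913071FC96D8E.
Split into bytes (most-significant first): 73 C9 13 07 1F C9 6D 8E.
Big-endian: lowest address holds the most-significant byte.
So the memory order matches the most-significant-first order: 73 C9 13 07 1F C9 6D 8E.

73 C9 13 07 1F C9 6D 8E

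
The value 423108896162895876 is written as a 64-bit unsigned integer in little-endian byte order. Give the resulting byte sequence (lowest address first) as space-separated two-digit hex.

04 D8 18 A1 4C 2F DF 05

423108896162895876 in hexadecimal, padded to 64 bits, is 0x05DF2F4CA118D804.
Split into bytes (most-significant first): 05 DF 2F 4C A1 18 D8 04.
In little-endian order the low byte comes first in memory.
So at ascending addresses the bytes are 04 D8 18 A1 4C 2F DF 05.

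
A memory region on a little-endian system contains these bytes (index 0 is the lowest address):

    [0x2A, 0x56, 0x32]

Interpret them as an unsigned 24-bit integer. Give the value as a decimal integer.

In little-endian order the low byte comes first in memory.
Reassemble most-significant byte first: 32 56 2A → 0x32562A.
0x32562A = 3298858.

3298858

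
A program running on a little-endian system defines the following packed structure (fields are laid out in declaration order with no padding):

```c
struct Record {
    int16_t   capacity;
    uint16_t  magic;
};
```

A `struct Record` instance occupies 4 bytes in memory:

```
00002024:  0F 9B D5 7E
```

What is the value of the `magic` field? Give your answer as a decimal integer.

32469

`magic` follows `capacity` (2 bytes), so it starts at byte offset 2 and occupies 2 bytes.
Bytes at offsets 2..3: D5 7E.
Little-endian: lowest address holds the least-significant byte.
Reassemble most-significant byte first: 7E D5 → 0x7ED5.
0x7ED5 = 32469.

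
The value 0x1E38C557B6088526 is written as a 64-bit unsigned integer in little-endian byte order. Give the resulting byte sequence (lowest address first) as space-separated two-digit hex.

Split into bytes (most-significant first): 1E 38 C5 57 B6 08 85 26.
In little-endian order the low byte comes first in memory.
So at ascending addresses the bytes are 26 85 08 B6 57 C5 38 1E.

26 85 08 B6 57 C5 38 1E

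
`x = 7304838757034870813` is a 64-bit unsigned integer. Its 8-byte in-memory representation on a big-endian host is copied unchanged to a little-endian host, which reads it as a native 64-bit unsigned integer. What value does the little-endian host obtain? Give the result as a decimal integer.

2146125296493944933

7304838757034870813 in 64-bit hexadecimal is 0x656000259691C81D.
Stored big-endian, the bytes at ascending addresses are 65 60 00 25 96 91 C8 1D.
Read back as little-endian, the first byte is least significant, giving 0x1DC8919625006065.
0x1DC8919625006065 = 2146125296493944933.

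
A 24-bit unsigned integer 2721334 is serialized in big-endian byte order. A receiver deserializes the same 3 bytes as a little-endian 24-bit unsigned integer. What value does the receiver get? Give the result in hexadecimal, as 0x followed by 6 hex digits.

0x368629

2721334 in 24-bit hexadecimal is 0x298636.
Stored big-endian, the bytes at ascending addresses are 29 86 36.
Read back as little-endian, the first byte is least significant, giving 0x368629.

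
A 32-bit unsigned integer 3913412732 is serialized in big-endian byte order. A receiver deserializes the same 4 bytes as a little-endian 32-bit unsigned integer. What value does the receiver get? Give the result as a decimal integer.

3913412732 in 32-bit hexadecimal is 0xE941F07C.
Stored big-endian, the bytes at ascending addresses are E9 41 F0 7C.
Read back as little-endian, the first byte is least significant, giving 0x7CF041E9.
0x7CF041E9 = 2096120297.

2096120297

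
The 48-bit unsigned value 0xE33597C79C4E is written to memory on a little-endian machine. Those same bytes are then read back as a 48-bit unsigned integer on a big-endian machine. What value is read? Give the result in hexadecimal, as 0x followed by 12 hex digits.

Stored little-endian, the bytes at ascending addresses are 4E 9C C7 97 35 E3.
Read back as big-endian, the last byte is least significant, giving 0x4E9CC79735E3.

0x4E9CC79735E3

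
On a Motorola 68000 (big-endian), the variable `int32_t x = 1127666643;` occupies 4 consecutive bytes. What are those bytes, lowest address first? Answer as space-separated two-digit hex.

43 36 D3 D3

1127666643 in hexadecimal, padded to 32 bits, is 0x4336D3D3.
Split into bytes (most-significant first): 43 36 D3 D3.
Big-endian stores the most-significant byte at the lowest address.
So the memory order matches the most-significant-first order: 43 36 D3 D3.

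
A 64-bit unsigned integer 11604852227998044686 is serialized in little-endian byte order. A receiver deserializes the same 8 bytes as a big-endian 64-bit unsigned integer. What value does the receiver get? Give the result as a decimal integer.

1032091501552143521

11604852227998044686 in 64-bit hexadecimal is 0xA10CB79DC0B9520E.
Stored little-endian, the bytes at ascending addresses are 0E 52 B9 C0 9D B7 0C A1.
Read back as big-endian, the last byte is least significant, giving 0x0E52B9C09DB70CA1.
0x0E52B9C09DB70CA1 = 1032091501552143521.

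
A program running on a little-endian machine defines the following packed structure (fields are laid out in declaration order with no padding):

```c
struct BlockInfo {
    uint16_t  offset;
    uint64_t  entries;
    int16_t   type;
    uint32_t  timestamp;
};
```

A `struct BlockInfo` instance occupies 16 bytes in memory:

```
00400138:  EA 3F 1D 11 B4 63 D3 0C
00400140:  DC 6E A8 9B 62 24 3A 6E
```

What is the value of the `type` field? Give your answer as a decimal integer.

-25688

`type` follows `offset` (2 B), `entries` (8 B), so it starts at offset 2 + 8 = 10 and occupies 2 bytes.
Bytes at offsets 10..11: A8 9B.
Little-endian stores the least-significant byte at the lowest address.
Reassemble most-significant byte first: 9B A8 → 0x9BA8.
Top bit is set, so as a signed 16-bit value this is 0x9BA8 − 2^16 = -25688.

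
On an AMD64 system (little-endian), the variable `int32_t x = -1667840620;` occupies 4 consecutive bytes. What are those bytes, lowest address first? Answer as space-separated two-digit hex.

Two's complement of -1667840620 in 32 bits: 1667840620 = 0x63693A6C; invert → 0x9C96C593; add 1 → 0x9C96C594.
Split into bytes (most-significant first): 9C 96 C5 94.
Little-endian stores the least-significant byte at the lowest address.
So at ascending addresses the bytes are 94 C5 96 9C.

94 C5 96 9C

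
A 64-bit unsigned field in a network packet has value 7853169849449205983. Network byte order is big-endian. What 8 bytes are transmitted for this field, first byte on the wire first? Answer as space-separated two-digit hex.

7853169849449205983 in hexadecimal, padded to 64 bits, is 0x6CFC105EC53A50DF.
Split into bytes (most-significant first): 6C FC 10 5E C5 3A 50 DF.
Big-endian: lowest address holds the most-significant byte.
So the memory order matches the most-significant-first order: 6C FC 10 5E C5 3A 50 DF.

6C FC 10 5E C5 3A 50 DF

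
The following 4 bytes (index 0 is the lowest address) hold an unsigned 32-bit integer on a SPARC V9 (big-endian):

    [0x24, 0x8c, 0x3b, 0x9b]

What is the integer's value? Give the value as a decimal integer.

613170075

In big-endian order the high byte comes first in memory.
The bytes are already most-significant first: 0x248C3B9B.
0x248C3B9B = 613170075.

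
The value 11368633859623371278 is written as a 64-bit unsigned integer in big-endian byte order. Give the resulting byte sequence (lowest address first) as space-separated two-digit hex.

11368633859623371278 in hexadecimal, padded to 64 bits, is 0x9DC580430054420E.
Split into bytes (most-significant first): 9D C5 80 43 00 54 42 0E.
Big-endian: lowest address holds the most-significant byte.
So the memory order matches the most-significant-first order: 9D C5 80 43 00 54 42 0E.

9D C5 80 43 00 54 42 0E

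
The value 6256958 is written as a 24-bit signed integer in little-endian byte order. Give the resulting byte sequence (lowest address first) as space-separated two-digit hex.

3E 79 5F

6256958 in hexadecimal, padded to 24 bits, is 0x5F793E.
Split into bytes (most-significant first): 5F 79 3E.
Little-endian stores the least-significant byte at the lowest address.
So at ascending addresses the bytes are 3E 79 5F.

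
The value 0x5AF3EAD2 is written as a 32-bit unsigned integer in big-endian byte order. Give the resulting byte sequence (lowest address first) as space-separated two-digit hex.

Split into bytes (most-significant first): 5A F3 EA D2.
Big-endian stores the most-significant byte at the lowest address.
So the memory order matches the most-significant-first order: 5A F3 EA D2.

5A F3 EA D2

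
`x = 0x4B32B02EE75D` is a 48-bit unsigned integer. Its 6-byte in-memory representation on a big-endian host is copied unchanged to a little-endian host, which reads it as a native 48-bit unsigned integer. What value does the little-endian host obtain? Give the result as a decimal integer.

Stored big-endian, the bytes at ascending addresses are 4B 32 B0 2E E7 5D.
Read back as little-endian, the first byte is least significant, giving 0x5DE72EB0324B.
0x5DE72EB0324B = 103247502127691.

103247502127691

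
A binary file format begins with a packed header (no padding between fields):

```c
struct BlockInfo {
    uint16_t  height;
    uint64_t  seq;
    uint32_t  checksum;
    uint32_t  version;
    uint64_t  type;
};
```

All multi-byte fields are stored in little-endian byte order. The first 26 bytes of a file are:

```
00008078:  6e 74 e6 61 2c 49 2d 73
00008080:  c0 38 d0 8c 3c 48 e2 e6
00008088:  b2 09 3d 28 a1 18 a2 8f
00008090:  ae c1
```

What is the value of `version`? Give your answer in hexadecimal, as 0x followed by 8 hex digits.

0x09B2E6E2

`version` follows `height` (2 B), `seq` (8 B), `checksum` (4 B), so it starts at offset 2 + 8 + 4 = 14 and occupies 4 bytes.
Bytes at offsets 14..17: E2 E6 B2 09.
Little-endian stores the least-significant byte at the lowest address.
Reassemble most-significant byte first: 09 B2 E6 E2 → 0x09B2E6E2.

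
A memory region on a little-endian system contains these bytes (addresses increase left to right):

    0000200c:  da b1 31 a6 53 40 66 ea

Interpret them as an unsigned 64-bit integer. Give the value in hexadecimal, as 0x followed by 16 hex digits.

0xEA664053A631B1DA

Little-endian: lowest address holds the least-significant byte.
Reassemble most-significant byte first: EA 66 40 53 A6 31 B1 DA → 0xEA664053A631B1DA.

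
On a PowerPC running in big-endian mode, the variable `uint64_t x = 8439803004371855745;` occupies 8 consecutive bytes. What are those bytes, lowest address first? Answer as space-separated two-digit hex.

75 20 34 1D D1 DB E9 81

8439803004371855745 in hexadecimal, padded to 64 bits, is 0x7520341DD1DBE981.
Split into bytes (most-significant first): 75 20 34 1D D1 DB E9 81.
In big-endian order the high byte comes first in memory.
So the memory order matches the most-significant-first order: 75 20 34 1D D1 DB E9 81.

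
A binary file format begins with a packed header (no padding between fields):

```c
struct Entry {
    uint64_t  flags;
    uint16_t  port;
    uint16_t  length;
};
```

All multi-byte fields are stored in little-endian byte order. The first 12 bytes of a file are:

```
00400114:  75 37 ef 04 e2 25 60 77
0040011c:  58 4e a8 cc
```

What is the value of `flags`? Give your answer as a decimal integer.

`flags` is the first field, at byte offset 0, occupying 8 bytes.
Bytes at offsets 0..7: 75 37 EF 04 E2 25 60 77.
In little-endian order the low byte comes first in memory.
Reassemble most-significant byte first: 77 60 25 E2 04 EF 37 75 → 0x776025E204EF3775.
0x776025E204EF3775 = 8601916940953270133.

8601916940953270133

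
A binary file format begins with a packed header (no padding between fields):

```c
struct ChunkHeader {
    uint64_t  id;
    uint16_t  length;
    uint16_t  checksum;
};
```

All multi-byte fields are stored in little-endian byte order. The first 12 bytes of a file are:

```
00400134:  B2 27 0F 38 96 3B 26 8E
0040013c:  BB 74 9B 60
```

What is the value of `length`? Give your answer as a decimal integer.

29883

`length` follows `id` (8 bytes), so it starts at byte offset 8 and occupies 2 bytes.
Bytes at offsets 8..9: BB 74.
Little-endian stores the least-significant byte at the lowest address.
Reassemble most-significant byte first: 74 BB → 0x74BB.
0x74BB = 29883.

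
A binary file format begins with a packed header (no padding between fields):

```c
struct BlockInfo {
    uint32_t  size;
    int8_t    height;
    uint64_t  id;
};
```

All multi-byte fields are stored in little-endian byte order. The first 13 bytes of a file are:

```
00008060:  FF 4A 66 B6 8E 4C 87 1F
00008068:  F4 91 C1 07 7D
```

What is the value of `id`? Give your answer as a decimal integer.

9009382412188092236

`id` follows `size` (4 B), `height` (1 B), so it starts at offset 4 + 1 = 5 and occupies 8 bytes.
Bytes at offsets 5..12: 4C 87 1F F4 91 C1 07 7D.
In little-endian order the low byte comes first in memory.
Reassemble most-significant byte first: 7D 07 C1 91 F4 1F 87 4C → 0x7D07C191F41F874C.
0x7D07C191F41F874C = 9009382412188092236.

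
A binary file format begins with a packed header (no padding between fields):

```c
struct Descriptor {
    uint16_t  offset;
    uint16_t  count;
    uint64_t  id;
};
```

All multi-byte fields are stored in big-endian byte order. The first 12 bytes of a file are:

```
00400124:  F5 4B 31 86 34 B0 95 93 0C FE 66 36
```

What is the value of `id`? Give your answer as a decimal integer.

3796698944684058166

`id` follows `offset` (2 B), `count` (2 B), so it starts at offset 2 + 2 = 4 and occupies 8 bytes.
Bytes at offsets 4..11: 34 B0 95 93 0C FE 66 36.
In big-endian order the high byte comes first in memory.
The bytes are already most-significant first: 0x34B095930CFE6636.
0x34B095930CFE6636 = 3796698944684058166.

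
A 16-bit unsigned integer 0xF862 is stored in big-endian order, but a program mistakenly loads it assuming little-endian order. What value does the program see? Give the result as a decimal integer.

Stored big-endian, the bytes at ascending addresses are F8 62.
Read back as little-endian, the first byte is least significant, giving 0x62F8.
0x62F8 = 25336.

25336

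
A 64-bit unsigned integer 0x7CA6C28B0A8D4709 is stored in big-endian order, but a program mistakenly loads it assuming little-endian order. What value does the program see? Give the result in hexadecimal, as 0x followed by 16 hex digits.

0x09478D0A8BC2A67C

Stored big-endian, the bytes at ascending addresses are 7C A6 C2 8B 0A 8D 47 09.
Read back as little-endian, the first byte is least significant, giving 0x09478D0A8BC2A67C.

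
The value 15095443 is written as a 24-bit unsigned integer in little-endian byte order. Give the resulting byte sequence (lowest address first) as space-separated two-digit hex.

15095443 in hexadecimal, padded to 24 bits, is 0xE65693.
Split into bytes (most-significant first): E6 56 93.
Little-endian: lowest address holds the least-significant byte.
So at ascending addresses the bytes are 93 56 E6.

93 56 E6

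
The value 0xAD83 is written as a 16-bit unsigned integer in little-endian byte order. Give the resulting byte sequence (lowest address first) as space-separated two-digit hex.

Split into bytes (most-significant first): AD 83.
Little-endian: lowest address holds the least-significant byte.
So at ascending addresses the bytes are 83 AD.

83 AD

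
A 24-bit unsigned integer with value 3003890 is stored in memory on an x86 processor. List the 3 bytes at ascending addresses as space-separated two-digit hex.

3003890 in hexadecimal, padded to 24 bits, is 0x2DD5F2.
Split into bytes (most-significant first): 2D D5 F2.
Little-endian: lowest address holds the least-significant byte.
So at ascending addresses the bytes are F2 D5 2D.

F2 D5 2D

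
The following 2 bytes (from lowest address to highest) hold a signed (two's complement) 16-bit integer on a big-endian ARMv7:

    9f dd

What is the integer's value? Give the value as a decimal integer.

Big-endian stores the most-significant byte at the lowest address.
The bytes are already most-significant first: 0x9FDD.
Top bit is set, so as a signed 16-bit value this is 0x9FDD − 2^16 = -24611.

-24611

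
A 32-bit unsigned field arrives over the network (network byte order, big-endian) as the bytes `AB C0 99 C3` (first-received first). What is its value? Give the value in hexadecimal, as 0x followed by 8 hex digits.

In big-endian order the high byte comes first in memory.
The bytes are already most-significant first: 0xABC099C3.

0xABC099C3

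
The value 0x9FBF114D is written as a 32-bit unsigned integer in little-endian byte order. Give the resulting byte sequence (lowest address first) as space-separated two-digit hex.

Split into bytes (most-significant first): 9F BF 11 4D.
Little-endian stores the least-significant byte at the lowest address.
So at ascending addresses the bytes are 4D 11 BF 9F.

4D 11 BF 9F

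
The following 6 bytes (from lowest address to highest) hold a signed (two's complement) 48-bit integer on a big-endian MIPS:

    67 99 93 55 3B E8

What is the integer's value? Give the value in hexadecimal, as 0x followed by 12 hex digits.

Big-endian stores the most-significant byte at the lowest address.
The bytes are already most-significant first: 0x679993553BE8.

0x679993553BE8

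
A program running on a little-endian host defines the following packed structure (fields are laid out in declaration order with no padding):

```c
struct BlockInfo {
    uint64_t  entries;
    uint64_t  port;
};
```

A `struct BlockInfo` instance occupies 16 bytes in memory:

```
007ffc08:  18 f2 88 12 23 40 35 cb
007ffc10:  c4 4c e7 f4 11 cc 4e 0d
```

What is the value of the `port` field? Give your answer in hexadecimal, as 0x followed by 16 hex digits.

0x0D4ECC11F4E74CC4

`port` follows `entries` (8 bytes), so it starts at byte offset 8 and occupies 8 bytes.
Bytes at offsets 8..15: C4 4C E7 F4 11 CC 4E 0D.
Little-endian: lowest address holds the least-significant byte.
Reassemble most-significant byte first: 0D 4E CC 11 F4 E7 4C C4 → 0x0D4ECC11F4E74CC4.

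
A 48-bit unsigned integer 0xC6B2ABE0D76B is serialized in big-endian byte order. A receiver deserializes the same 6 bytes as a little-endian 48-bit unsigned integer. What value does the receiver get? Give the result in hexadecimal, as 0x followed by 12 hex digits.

0x6BD7E0ABB2C6

Stored big-endian, the bytes at ascending addresses are C6 B2 AB E0 D7 6B.
Read back as little-endian, the first byte is least significant, giving 0x6BD7E0ABB2C6.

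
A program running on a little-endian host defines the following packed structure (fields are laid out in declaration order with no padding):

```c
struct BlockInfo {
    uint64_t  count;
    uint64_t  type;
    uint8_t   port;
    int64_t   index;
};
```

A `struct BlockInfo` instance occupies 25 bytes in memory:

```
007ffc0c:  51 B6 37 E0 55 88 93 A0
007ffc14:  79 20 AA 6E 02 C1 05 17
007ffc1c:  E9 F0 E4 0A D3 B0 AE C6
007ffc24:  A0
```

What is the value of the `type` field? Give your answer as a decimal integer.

1658944253946634361

`type` follows `count` (8 bytes), so it starts at byte offset 8 and occupies 8 bytes.
Bytes at offsets 8..15: 79 20 AA 6E 02 C1 05 17.
In little-endian order the low byte comes first in memory.
Reassemble most-significant byte first: 17 05 C1 02 6E AA 20 79 → 0x1705C1026EAA2079.
0x1705C1026EAA2079 = 1658944253946634361.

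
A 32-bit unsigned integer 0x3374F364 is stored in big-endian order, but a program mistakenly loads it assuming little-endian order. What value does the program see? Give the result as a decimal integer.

1693676595

Stored big-endian, the bytes at ascending addresses are 33 74 F3 64.
Read back as little-endian, the first byte is least significant, giving 0x64F37433.
0x64F37433 = 1693676595.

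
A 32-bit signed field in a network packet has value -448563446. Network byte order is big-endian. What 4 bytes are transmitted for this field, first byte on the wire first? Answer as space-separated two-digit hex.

Two's complement of -448563446 in 32 bits: 448563446 = 0x1ABC88F6; invert → 0xE5437709; add 1 → 0xE543770A.
Split into bytes (most-significant first): E5 43 77 0A.
In big-endian order the high byte comes first in memory.
So the memory order matches the most-significant-first order: E5 43 77 0A.

E5 43 77 0A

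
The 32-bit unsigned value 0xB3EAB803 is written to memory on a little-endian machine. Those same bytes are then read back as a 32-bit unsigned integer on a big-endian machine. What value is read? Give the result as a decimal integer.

Stored little-endian, the bytes at ascending addresses are 03 B8 EA B3.
Read back as big-endian, the last byte is least significant, giving 0x03B8EAB3.
0x03B8EAB3 = 62450355.

62450355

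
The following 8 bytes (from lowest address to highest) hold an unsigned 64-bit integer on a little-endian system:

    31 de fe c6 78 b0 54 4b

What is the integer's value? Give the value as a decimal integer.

5428157483669446193

Little-endian stores the least-significant byte at the lowest address.
Reassemble most-significant byte first: 4B 54 B0 78 C6 FE DE 31 → 0x4B54B078C6FEDE31.
0x4B54B078C6FEDE31 = 5428157483669446193.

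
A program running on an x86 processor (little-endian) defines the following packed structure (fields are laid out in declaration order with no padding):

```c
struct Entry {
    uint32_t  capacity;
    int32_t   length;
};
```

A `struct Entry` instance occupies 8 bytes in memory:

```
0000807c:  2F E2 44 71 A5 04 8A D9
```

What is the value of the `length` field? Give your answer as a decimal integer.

-645266267

`length` follows `capacity` (4 bytes), so it starts at byte offset 4 and occupies 4 bytes.
Bytes at offsets 4..7: A5 04 8A D9.
Little-endian: lowest address holds the least-significant byte.
Reassemble most-significant byte first: D9 8A 04 A5 → 0xD98A04A5.
Top bit is set, so as a signed 32-bit value this is 0xD98A04A5 − 2^32 = -645266267.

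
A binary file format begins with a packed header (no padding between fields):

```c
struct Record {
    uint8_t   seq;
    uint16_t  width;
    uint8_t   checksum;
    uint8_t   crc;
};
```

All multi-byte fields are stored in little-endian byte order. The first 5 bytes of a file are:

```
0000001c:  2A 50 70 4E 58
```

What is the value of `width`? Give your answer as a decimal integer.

`width` follows `seq` (1 byte), so it starts at byte offset 1 and occupies 2 bytes.
Bytes at offsets 1..2: 50 70.
In little-endian order the low byte comes first in memory.
Reassemble most-significant byte first: 70 50 → 0x7050.
0x7050 = 28752.

28752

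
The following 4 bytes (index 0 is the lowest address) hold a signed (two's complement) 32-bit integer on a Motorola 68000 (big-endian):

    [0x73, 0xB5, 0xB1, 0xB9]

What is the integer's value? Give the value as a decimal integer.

In big-endian order the high byte comes first in memory.
The bytes are already most-significant first: 0x73B5B1B9.
0x73B5B1B9 = 1941287353.

1941287353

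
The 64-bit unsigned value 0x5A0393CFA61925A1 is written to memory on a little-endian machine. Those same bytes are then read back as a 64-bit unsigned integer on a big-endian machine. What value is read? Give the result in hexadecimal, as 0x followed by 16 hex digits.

0xA12519A6CF93035A

Stored little-endian, the bytes at ascending addresses are A1 25 19 A6 CF 93 03 5A.
Read back as big-endian, the last byte is least significant, giving 0xA12519A6CF93035A.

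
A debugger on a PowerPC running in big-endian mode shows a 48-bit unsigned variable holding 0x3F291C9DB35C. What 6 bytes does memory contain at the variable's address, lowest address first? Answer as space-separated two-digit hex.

Split into bytes (most-significant first): 3F 29 1C 9D B3 5C.
Big-endian stores the most-significant byte at the lowest address.
So the memory order matches the most-significant-first order: 3F 29 1C 9D B3 5C.

3F 29 1C 9D B3 5C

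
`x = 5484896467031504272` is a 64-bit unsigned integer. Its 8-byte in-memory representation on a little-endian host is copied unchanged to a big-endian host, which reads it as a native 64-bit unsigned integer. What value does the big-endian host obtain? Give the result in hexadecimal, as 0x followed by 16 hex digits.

0x903535CB46441E4C

5484896467031504272 in 64-bit hexadecimal is 0x4C1E4446CB353590.
Stored little-endian, the bytes at ascending addresses are 90 35 35 CB 46 44 1E 4C.
Read back as big-endian, the last byte is least significant, giving 0x903535CB46441E4C.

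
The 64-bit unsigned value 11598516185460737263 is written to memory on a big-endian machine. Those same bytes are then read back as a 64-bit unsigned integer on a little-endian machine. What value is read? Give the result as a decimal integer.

11598516185460737263 in 64-bit hexadecimal is 0xA0F63504E40184EF.
Stored big-endian, the bytes at ascending addresses are A0 F6 35 04 E4 01 84 EF.
Read back as little-endian, the first byte is least significant, giving 0xEF8401E40435F6A0.
0xEF8401E40435F6A0 = 17258921750825399968.

17258921750825399968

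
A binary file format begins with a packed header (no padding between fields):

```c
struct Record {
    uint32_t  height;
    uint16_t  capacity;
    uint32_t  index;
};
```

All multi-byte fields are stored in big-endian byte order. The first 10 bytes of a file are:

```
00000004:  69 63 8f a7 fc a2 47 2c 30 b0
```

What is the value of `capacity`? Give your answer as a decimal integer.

`capacity` follows `height` (4 bytes), so it starts at byte offset 4 and occupies 2 bytes.
Bytes at offsets 4..5: FC A2.
In big-endian order the high byte comes first in memory.
The bytes are already most-significant first: 0xFCA2.
0xFCA2 = 64674.

64674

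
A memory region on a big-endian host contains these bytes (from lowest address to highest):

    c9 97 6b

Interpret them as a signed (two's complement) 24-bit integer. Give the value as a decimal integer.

Big-endian: lowest address holds the most-significant byte.
The bytes are already most-significant first: 0xC9976B.
Top bit is set, so as a signed 24-bit value this is 0xC9976B − 2^24 = -3565717.

-3565717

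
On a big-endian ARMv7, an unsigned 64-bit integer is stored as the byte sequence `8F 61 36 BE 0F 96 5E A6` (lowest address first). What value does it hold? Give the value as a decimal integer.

10331599210097827494

Big-endian: lowest address holds the most-significant byte.
The bytes are already most-significant first: 0x8F6136BE0F965EA6.
0x8F6136BE0F965EA6 = 10331599210097827494.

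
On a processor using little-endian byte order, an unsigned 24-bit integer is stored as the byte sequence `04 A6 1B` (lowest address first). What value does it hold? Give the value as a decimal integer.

1811972

Little-endian: lowest address holds the least-significant byte.
Reassemble most-significant byte first: 1B A6 04 → 0x1BA604.
0x1BA604 = 1811972.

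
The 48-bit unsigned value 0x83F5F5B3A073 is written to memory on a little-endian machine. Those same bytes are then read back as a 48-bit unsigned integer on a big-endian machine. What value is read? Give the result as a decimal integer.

127134051202435

Stored little-endian, the bytes at ascending addresses are 73 A0 B3 F5 F5 83.
Read back as big-endian, the last byte is least significant, giving 0x73A0B3F5F583.
0x73A0B3F5F583 = 127134051202435.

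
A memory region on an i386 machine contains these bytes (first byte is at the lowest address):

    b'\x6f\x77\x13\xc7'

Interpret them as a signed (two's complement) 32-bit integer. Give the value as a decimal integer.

-955025553

Little-endian: lowest address holds the least-significant byte.
Reassemble most-significant byte first: C7 13 77 6F → 0xC713776F.
Top bit is set, so as a signed 32-bit value this is 0xC713776F − 2^32 = -955025553.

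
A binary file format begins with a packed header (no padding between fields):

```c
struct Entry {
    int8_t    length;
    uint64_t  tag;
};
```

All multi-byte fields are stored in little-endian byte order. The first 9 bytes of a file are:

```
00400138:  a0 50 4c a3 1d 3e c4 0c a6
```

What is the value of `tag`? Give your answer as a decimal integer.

`tag` follows `length` (1 byte), so it starts at byte offset 1 and occupies 8 bytes.
Bytes at offsets 1..8: 50 4C A3 1D 3E C4 0C A6.
Little-endian: lowest address holds the least-significant byte.
Reassemble most-significant byte first: A6 0C C4 3E 1D A3 4C 50 → 0xA60CC43E1DA34C50.
0xA60CC43E1DA34C50 = 11965154081080822864.

11965154081080822864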